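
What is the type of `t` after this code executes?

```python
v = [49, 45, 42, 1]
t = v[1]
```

Indexing a list of ints returns int (v[1] = 45)

int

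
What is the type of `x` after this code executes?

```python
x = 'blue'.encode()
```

str.encode() returns bytes

bytes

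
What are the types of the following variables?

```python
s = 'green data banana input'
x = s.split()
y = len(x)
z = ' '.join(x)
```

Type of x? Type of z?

str.split() returns list; str.join() returns str

list, str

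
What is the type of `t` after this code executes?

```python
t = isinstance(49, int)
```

isinstance() returns bool

bool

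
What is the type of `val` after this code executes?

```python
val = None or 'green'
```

'or' with None returns the other value ('green', str)

str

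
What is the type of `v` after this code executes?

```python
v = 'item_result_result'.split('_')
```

str.split() returns list

list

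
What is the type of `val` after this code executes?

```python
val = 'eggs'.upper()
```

str.upper() returns str

str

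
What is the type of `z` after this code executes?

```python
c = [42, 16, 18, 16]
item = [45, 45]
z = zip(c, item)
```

zip() returns a zip iterator object

zip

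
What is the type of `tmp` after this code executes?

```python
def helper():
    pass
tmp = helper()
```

A function with no return statement returns None

NoneType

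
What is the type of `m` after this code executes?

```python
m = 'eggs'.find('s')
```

str.find() returns int (index, or -1)

int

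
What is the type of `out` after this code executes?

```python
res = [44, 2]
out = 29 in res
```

'in' operator returns bool

bool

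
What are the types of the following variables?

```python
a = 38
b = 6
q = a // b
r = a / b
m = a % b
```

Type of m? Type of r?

int % int returns int; int / int returns float

int, float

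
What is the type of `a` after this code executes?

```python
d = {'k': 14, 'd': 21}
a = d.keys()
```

.keys() returns a dict_keys view object

dict_keys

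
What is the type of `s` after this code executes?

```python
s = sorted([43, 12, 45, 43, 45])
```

sorted() always returns list

list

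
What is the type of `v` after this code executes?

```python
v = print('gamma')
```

print() returns None

NoneType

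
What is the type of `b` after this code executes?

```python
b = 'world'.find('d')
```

str.find() returns int (index, or -1)

int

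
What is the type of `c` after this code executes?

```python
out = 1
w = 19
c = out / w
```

int / int always returns float in Python 3 (1 / 19 = 0.0526316)

float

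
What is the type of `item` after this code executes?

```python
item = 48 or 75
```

'or' returns the first truthy value (48, which is int)

int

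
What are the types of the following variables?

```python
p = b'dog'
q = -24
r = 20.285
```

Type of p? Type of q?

p is bytes; q is int

bytes, int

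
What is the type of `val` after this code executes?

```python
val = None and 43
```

'and' returns first falsy value (None)

NoneType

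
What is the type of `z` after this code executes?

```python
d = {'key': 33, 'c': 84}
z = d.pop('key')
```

dict.pop() returns the value (int)

int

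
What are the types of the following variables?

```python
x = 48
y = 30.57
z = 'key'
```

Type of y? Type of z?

y is float; z is str

float, str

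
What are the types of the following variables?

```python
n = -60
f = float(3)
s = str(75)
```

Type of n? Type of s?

n is int; s is str

int, str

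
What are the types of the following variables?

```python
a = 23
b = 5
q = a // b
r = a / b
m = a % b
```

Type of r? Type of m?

int / int returns float; int % int returns int

float, int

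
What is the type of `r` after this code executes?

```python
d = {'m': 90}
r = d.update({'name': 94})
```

dict.update() returns None

NoneType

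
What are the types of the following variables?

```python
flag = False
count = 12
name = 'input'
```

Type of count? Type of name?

count is int; name is str

int, str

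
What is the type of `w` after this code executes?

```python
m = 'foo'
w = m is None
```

'is' comparison returns bool

bool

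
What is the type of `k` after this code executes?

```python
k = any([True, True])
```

any() returns bool

bool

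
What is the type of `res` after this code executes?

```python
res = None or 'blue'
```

'or' with None returns the other value ('blue', str)

str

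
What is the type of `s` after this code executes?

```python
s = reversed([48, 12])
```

reversed() on a list returns a list_reverseiterator

list_reverseiterator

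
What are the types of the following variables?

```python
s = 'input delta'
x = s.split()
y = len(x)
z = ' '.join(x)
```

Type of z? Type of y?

str.join() returns str; len() returns int

str, int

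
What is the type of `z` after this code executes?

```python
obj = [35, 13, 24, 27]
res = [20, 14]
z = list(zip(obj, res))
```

list(zip(...)) returns a list of tuples

list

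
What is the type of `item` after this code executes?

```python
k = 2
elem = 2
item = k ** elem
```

int ** positive int returns int (2 ** 2 = 4)

int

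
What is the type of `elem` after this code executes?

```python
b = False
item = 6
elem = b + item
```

bool + int returns int (False is 0, so 0 + 6 = 6)

int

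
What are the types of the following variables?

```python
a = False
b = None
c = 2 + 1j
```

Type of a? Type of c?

a is bool; c is complex

bool, complex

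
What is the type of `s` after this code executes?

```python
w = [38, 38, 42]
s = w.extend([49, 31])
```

list.extend() returns None

NoneType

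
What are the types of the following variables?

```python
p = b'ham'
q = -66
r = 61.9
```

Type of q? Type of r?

q is int; r is float

int, float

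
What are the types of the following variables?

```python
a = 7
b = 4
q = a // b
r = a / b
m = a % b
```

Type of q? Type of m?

int // int returns int; int % int returns int

int, int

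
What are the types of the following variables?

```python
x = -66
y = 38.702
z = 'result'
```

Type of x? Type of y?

x is int; y is float

int, float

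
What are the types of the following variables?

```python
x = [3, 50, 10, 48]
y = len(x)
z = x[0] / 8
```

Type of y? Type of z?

len() returns int; int / int returns float

int, float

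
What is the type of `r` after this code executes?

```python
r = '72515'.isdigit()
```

str.isdigit() returns bool

bool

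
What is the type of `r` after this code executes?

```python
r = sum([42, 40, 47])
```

sum() of ints returns int

int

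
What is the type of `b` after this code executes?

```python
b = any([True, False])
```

any() returns bool

bool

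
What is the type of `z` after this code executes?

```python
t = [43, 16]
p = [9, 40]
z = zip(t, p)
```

zip() returns a zip iterator object

zip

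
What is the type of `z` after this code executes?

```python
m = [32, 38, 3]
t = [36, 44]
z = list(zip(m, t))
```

list(zip(...)) returns a list of tuples

list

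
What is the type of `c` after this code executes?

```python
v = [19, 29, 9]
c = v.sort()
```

list.sort() returns None (sorts in place)

NoneType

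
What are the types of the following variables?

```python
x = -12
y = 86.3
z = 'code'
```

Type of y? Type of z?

y is float; z is str

float, str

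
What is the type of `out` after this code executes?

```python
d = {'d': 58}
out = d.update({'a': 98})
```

dict.update() returns None

NoneType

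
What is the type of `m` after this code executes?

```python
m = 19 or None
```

'or' returns first truthy value (19, int)

int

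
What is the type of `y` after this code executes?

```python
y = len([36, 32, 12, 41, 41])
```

len() always returns int

int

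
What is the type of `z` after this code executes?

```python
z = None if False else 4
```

Ternary: condition is False, else branch (4) taken → int

int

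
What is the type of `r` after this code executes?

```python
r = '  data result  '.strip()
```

str.strip() returns str

str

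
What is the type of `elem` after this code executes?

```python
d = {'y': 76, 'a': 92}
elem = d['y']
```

Accessing dict[str, int] with key 'y' returns int value 76

int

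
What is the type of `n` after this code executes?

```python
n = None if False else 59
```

Ternary: condition is False, else branch (59) taken → int

int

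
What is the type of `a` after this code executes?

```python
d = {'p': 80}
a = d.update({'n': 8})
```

dict.update() returns None

NoneType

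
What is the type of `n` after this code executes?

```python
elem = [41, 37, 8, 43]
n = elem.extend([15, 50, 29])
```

list.extend() returns None

NoneType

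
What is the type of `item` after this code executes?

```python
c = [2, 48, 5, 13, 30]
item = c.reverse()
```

list.reverse() returns None

NoneType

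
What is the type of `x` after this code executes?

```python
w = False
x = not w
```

'not' always returns bool

bool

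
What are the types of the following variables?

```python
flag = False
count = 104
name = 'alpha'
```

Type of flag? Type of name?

flag is bool; name is str

bool, str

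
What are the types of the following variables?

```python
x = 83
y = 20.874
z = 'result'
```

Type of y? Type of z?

y is float; z is str

float, str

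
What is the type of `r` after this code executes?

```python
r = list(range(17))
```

list(range(...)) returns list

list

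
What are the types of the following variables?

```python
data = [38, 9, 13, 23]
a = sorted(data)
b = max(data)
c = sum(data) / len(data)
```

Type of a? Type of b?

sorted() returns list; max of ints returns int

list, int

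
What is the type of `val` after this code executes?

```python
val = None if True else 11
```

Ternary: condition is True, if branch (None) taken → NoneType

NoneType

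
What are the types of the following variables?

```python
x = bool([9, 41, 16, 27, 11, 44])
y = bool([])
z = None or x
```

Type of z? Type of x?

None or <bool> returns the bool; bool() returns bool

bool, bool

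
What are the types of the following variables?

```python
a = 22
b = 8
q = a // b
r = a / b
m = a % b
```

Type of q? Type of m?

int // int returns int; int % int returns int

int, int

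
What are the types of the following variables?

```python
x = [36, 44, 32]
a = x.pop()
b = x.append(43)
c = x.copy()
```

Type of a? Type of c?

list.pop() returns the element (int); list.copy() returns list

int, list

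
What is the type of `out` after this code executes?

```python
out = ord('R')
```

ord() returns int (Unicode code point)

int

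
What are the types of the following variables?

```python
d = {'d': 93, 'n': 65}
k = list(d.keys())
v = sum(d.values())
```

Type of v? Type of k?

sum of int values returns int; list(...) returns list

int, list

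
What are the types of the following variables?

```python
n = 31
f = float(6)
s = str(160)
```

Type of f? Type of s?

f is float; s is str

float, str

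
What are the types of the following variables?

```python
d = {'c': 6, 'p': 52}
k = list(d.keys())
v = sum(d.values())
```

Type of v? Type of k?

sum of int values returns int; list(...) returns list

int, list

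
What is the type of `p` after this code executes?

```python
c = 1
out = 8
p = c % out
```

int % int returns int (1 % 8 = 1)

int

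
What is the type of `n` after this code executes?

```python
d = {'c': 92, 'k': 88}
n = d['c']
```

Accessing dict[str, int] with key 'c' returns int value 92

int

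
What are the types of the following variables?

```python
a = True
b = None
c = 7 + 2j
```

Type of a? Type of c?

a is bool; c is complex

bool, complex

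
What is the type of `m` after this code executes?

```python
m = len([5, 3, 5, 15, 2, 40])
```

len() always returns int

int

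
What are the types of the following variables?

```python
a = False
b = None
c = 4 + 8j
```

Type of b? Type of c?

b is NoneType; c is complex

NoneType, complex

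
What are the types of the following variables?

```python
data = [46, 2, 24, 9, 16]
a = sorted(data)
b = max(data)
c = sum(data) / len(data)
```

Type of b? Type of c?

max of ints returns int; int / int returns float

int, float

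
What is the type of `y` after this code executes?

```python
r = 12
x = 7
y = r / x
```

int / int always returns float in Python 3 (12 / 7 = 1.71429)

float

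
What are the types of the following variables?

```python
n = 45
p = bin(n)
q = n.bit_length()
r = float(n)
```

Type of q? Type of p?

int.bit_length() returns int; bin() returns str

int, str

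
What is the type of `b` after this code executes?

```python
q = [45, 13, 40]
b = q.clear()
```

list.clear() returns None

NoneType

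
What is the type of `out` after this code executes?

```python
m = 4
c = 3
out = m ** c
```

int ** positive int returns int (4 ** 3 = 64)

int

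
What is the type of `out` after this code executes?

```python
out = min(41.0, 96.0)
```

min() of floats returns float

float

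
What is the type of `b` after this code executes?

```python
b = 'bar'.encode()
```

str.encode() returns bytes

bytes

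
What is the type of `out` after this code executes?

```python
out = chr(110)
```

chr() returns str (single character)

str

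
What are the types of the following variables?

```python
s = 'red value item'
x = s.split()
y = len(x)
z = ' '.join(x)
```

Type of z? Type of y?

str.join() returns str; len() returns int

str, int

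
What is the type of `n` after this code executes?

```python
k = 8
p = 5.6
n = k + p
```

int + float returns float (8 + 5.6 = 13.6)

float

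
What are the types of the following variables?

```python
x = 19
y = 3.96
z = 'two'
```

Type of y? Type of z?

y is float; z is str

float, str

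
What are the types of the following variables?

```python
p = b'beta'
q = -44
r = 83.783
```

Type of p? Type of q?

p is bytes; q is int

bytes, int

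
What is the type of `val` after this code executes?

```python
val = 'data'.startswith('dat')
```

str.startswith() returns bool

bool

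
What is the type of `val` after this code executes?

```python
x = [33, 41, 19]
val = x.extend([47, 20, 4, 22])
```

list.extend() returns None

NoneType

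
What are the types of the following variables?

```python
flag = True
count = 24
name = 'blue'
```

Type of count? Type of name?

count is int; name is str

int, str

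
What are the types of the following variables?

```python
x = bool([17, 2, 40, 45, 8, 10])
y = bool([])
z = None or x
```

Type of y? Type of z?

bool() returns bool; None or <bool> returns the bool

bool, bool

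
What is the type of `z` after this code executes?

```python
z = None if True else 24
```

Ternary: condition is True, if branch (None) taken → NoneType

NoneType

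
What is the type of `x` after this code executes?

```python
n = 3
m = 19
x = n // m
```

int // int returns int (3 // 19 = 0)

int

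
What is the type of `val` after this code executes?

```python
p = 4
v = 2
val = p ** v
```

int ** positive int returns int (4 ** 2 = 16)

int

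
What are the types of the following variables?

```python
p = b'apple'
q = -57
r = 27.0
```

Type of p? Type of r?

p is bytes; r is float

bytes, float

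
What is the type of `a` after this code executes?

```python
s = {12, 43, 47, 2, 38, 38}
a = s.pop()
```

Popping from a set of ints returns int

int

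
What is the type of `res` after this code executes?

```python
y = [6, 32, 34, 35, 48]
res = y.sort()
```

list.sort() returns None (sorts in place)

NoneType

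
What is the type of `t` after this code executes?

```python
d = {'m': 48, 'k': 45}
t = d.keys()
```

.keys() returns a dict_keys view object

dict_keys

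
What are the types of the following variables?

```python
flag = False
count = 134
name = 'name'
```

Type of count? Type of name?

count is int; name is str

int, str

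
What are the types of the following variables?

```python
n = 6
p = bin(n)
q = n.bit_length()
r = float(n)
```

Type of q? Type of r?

int.bit_length() returns int; float() returns float

int, float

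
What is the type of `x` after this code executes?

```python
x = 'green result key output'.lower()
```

str.lower() returns str

str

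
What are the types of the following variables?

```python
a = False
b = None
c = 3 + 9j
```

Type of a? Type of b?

a is bool; b is NoneType

bool, NoneType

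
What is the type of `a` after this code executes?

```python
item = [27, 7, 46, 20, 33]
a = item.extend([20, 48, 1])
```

list.extend() returns None

NoneType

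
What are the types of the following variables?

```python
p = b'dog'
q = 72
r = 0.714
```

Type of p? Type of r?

p is bytes; r is float

bytes, float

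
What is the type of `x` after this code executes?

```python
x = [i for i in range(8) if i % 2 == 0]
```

A list comprehension [...] produces a list

list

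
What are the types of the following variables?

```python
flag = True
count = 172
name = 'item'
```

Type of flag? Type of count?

flag is bool; count is int

bool, int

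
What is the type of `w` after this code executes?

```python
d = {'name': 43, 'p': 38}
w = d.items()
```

dict.items() returns a dict_items view

dict_items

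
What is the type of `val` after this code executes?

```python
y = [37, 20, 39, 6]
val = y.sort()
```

list.sort() returns None (sorts in place)

NoneType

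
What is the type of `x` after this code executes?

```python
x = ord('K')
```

ord() returns int (Unicode code point)

int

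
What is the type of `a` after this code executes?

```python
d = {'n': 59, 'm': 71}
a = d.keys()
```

.keys() returns a dict_keys view object

dict_keys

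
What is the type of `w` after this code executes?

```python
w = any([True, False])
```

any() returns bool

bool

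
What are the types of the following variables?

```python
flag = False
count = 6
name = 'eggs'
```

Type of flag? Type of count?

flag is bool; count is int

bool, int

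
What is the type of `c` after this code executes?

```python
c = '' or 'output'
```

'or' returns first truthy value ('output', which is str)

str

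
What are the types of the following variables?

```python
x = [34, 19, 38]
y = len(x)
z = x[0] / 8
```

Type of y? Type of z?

len() returns int; int / int returns float

int, float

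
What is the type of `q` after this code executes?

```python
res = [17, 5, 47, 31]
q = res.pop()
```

list.pop() returns the popped element (int here)

int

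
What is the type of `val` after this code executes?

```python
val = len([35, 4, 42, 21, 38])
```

len() always returns int

int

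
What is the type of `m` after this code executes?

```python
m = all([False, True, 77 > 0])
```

all() returns bool

bool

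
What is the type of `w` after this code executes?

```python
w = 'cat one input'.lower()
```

str.lower() returns str

str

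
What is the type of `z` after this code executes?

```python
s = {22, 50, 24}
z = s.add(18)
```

set.add() returns None (mutates in place)

NoneType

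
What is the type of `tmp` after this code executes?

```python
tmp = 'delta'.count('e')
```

str.count() returns int

int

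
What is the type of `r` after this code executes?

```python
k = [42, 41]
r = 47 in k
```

'in' operator returns bool

bool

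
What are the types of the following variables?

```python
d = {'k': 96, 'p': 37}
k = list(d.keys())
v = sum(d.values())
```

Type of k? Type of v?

list(...) returns list; sum of int values returns int

list, int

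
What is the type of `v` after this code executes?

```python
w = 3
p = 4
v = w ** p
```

int ** positive int returns int (3 ** 4 = 81)

int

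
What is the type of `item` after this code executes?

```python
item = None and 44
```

'and' returns first falsy value (None)

NoneType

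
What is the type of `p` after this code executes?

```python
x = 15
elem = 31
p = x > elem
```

Comparison operators return bool

bool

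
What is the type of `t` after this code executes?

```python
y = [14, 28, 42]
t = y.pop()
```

list.pop() returns the popped element (int here)

int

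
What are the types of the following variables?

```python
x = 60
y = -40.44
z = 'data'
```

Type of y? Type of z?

y is float; z is str

float, str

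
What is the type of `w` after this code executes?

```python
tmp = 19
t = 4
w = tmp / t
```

int / int always returns float in Python 3 (19 / 4 = 4.75)

float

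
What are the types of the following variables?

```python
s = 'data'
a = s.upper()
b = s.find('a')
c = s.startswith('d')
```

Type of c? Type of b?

str.startswith() returns bool; str.find() returns int

bool, int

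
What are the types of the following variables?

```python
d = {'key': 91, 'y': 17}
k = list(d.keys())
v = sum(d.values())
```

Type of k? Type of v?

list(...) returns list; sum of int values returns int

list, int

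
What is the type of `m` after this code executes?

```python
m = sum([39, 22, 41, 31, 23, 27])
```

sum() of ints returns int

int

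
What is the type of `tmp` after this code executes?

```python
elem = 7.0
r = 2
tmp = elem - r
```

float - int returns float (7.0 - 2 = 5.0)

float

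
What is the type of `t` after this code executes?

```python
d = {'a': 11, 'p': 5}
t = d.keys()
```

.keys() returns a dict_keys view object

dict_keys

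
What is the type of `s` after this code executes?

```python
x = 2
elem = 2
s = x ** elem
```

int ** positive int returns int (2 ** 2 = 4)

int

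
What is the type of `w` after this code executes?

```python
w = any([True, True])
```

any() returns bool

bool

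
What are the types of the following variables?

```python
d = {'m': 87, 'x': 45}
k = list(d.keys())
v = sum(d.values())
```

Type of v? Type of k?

sum of int values returns int; list(...) returns list

int, list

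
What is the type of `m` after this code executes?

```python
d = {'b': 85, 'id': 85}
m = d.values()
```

.values() returns a dict_values view object

dict_values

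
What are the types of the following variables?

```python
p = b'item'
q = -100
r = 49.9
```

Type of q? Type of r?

q is int; r is float

int, float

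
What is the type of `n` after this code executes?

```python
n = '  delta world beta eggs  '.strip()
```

str.strip() returns str

str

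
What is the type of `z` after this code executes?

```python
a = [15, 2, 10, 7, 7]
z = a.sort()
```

list.sort() returns None (sorts in place)

NoneType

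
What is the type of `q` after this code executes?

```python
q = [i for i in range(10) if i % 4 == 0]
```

A list comprehension [...] produces a list

list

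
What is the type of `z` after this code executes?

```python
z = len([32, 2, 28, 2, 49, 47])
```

len() always returns int

int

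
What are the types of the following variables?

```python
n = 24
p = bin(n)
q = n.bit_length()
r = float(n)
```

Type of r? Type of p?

float() returns float; bin() returns str

float, str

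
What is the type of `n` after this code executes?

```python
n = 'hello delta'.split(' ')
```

str.split() returns list

list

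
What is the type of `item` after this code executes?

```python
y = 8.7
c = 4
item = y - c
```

float - int returns float (8.7 - 4 = 4.7)

float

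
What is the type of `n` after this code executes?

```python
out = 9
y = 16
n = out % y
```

int % int returns int (9 % 16 = 9)

int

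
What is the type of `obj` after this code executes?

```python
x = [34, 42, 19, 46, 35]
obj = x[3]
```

Indexing a list of ints returns int (x[3] = 46)

int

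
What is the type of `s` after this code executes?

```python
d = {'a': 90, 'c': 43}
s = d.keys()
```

.keys() returns a dict_keys view object

dict_keys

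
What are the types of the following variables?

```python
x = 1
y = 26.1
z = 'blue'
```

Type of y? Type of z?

y is float; z is str

float, str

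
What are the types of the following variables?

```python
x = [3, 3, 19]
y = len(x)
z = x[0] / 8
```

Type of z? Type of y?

int / int returns float; len() returns int

float, int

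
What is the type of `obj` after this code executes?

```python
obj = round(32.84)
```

round() with no ndigits arg returns int

int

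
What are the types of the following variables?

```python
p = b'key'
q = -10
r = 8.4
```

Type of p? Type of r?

p is bytes; r is float

bytes, float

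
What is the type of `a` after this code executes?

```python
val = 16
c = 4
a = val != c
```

Comparison operators return bool

bool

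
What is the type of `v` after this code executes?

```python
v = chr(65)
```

chr() returns str (single character)

str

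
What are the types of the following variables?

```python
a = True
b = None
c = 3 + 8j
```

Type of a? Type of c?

a is bool; c is complex

bool, complex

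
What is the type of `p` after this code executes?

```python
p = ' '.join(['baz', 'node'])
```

str.join() returns str

str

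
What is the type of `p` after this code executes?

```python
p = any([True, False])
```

any() returns bool

bool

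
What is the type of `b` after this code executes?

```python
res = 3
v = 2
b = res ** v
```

int ** positive int returns int (3 ** 2 = 9)

int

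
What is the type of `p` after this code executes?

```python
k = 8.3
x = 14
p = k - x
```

float - int returns float (8.3 - 14 = -5.7)

float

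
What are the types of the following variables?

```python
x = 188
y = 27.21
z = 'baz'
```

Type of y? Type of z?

y is float; z is str

float, str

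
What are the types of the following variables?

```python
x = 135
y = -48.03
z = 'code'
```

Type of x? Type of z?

x is int; z is str

int, str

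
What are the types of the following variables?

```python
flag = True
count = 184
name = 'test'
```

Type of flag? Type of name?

flag is bool; name is str

bool, str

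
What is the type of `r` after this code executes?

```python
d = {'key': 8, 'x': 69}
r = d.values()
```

.values() returns a dict_values view object

dict_values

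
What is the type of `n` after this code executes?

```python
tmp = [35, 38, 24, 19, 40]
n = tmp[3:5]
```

Slicing a list always returns a list

list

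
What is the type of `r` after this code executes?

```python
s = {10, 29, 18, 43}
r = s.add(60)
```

set.add() returns None (mutates in place)

NoneType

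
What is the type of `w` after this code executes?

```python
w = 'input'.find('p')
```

str.find() returns int (index, or -1)

int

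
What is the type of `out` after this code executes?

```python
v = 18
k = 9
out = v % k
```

int % int returns int (18 % 9 = 0)

int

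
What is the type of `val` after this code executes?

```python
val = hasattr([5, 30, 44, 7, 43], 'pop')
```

hasattr() returns bool

bool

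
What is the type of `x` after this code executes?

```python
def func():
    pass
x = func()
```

A function with no return statement returns None

NoneType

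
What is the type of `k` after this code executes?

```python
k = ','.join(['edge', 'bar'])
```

str.join() returns str

str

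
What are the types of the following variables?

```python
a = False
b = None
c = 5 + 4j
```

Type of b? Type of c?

b is NoneType; c is complex

NoneType, complex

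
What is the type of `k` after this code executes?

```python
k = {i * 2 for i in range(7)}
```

A set comprehension {expr for x in iterable} produces a set

set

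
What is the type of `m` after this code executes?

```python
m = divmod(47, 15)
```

divmod() returns a tuple (quotient, remainder)

tuple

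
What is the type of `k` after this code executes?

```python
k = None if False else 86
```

Ternary: condition is False, else branch (86) taken → int

int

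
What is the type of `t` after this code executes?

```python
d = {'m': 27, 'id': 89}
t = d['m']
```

Accessing dict[str, int] with key 'm' returns int value 27

int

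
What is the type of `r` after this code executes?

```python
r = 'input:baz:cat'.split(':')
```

str.split() returns list

list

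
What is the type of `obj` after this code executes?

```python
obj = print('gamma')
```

print() returns None

NoneType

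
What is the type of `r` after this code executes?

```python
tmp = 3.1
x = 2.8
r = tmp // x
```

float // float returns float (floor division preserves float type)

float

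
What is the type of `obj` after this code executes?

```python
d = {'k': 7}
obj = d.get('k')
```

dict.get() returns the value (int) when key is found

int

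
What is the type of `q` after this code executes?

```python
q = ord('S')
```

ord() returns int (Unicode code point)

int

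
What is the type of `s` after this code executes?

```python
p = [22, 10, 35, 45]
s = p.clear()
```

list.clear() returns None

NoneType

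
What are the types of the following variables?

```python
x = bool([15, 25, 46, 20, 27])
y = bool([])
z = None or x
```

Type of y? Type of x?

bool() returns bool; bool() returns bool

bool, bool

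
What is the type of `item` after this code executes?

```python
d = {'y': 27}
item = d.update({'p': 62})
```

dict.update() returns None

NoneType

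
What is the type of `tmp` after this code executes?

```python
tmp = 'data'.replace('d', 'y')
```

str.replace() returns str

str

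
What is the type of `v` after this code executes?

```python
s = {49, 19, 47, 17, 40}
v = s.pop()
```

Popping from a set of ints returns int

int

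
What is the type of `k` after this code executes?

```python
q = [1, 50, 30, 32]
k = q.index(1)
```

list.index() returns int

int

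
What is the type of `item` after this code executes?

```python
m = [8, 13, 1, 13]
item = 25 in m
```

'in' operator returns bool

bool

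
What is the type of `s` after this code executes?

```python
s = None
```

None has type NoneType

NoneType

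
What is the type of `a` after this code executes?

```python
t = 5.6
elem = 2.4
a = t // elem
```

float // float returns float (floor division preserves float type)

float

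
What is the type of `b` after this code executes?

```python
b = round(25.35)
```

round() with no ndigits arg returns int

int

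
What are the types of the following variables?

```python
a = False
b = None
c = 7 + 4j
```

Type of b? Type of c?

b is NoneType; c is complex

NoneType, complex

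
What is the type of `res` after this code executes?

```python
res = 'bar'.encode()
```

str.encode() returns bytes

bytes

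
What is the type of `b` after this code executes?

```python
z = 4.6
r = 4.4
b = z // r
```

float // float returns float (floor division preserves float type)

float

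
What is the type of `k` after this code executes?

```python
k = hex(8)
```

hex() returns str representation

str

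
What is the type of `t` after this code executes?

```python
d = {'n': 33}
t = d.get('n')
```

dict.get() returns the value (int) when key is found

int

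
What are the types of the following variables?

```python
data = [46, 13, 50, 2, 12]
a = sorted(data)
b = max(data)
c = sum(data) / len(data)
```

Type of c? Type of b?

int / int returns float; max of ints returns int

float, int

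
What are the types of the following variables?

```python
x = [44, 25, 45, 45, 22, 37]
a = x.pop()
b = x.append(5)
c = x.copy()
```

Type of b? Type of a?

list.append() returns None; list.pop() returns the element (int)

NoneType, int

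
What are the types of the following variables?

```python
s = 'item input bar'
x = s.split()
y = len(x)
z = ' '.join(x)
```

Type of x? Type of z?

str.split() returns list; str.join() returns str

list, str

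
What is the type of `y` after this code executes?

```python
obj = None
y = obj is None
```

'is' comparison returns bool

bool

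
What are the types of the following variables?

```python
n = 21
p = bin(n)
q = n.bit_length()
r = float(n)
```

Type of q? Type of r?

int.bit_length() returns int; float() returns float

int, float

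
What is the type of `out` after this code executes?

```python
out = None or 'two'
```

'or' with None returns the other value ('two', str)

str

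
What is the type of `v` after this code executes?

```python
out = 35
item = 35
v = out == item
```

Equality comparison returns bool

bool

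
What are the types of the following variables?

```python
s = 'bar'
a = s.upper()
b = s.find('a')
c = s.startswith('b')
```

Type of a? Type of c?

str.upper() returns str; str.startswith() returns bool

str, bool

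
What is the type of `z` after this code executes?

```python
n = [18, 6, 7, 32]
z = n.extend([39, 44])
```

list.extend() returns None

NoneType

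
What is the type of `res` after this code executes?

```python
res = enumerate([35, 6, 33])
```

enumerate() returns an enumerate iterator object

enumerate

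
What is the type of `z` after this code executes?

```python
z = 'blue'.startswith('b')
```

str.startswith() returns bool

bool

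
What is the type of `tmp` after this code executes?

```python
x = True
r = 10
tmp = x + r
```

bool + int returns int (True is 1, so 1 + 10 = 11)

int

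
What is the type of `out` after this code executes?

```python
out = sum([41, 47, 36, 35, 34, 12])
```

sum() of ints returns int

int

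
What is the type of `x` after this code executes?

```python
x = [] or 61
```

'or' returns first truthy value (61, which is int)

int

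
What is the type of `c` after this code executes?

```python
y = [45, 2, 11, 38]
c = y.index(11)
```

list.index() returns int

int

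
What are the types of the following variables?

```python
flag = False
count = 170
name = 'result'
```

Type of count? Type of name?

count is int; name is str

int, str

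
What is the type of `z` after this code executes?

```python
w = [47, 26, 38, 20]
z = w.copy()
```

list.copy() returns list

list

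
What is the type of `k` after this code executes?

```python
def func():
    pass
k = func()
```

A function with no return statement returns None

NoneType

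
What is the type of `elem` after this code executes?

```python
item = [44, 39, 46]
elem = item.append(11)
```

list.append() returns None (mutates in place)

NoneType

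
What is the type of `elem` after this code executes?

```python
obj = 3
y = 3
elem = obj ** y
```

int ** positive int returns int (3 ** 3 = 27)

int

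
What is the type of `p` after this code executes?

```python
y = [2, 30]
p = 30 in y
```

'in' operator returns bool

bool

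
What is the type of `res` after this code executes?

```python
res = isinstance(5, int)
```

isinstance() returns bool

bool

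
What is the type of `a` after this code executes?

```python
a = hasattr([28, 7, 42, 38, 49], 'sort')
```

hasattr() returns bool

bool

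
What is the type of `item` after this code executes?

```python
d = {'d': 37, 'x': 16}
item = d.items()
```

dict.items() returns a dict_items view

dict_items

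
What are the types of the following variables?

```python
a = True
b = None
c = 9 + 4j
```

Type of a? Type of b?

a is bool; b is NoneType

bool, NoneType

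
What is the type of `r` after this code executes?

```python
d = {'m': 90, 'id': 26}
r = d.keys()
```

.keys() returns a dict_keys view object

dict_keys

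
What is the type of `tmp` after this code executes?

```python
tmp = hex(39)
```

hex() returns str representation

str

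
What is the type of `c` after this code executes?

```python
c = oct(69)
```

oct() returns str representation

str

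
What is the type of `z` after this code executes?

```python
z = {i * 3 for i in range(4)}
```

A set comprehension {expr for x in iterable} produces a set

set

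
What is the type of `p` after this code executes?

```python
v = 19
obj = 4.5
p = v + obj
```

int + float returns float (19 + 4.5 = 23.5)

float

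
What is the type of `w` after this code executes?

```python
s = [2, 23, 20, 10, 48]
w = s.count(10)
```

list.count() returns int

int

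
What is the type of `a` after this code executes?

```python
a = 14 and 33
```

'and' returns the last value when all truthy (33, which is int)

int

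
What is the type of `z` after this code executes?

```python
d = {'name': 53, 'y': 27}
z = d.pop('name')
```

dict.pop() returns the value (int)

int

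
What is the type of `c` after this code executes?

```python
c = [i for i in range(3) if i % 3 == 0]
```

A list comprehension [...] produces a list

list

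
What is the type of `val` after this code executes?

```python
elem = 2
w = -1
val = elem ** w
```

int ** negative int returns float

float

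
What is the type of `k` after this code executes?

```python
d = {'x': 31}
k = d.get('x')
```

dict.get() returns the value (int) when key is found

int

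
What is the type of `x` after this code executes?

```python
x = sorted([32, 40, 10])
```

sorted() always returns list

list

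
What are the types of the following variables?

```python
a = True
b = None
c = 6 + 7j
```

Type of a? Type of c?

a is bool; c is complex

bool, complex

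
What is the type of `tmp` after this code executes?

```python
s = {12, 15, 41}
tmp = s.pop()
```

Popping from a set of ints returns int

int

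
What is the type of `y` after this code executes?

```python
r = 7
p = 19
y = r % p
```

int % int returns int (7 % 19 = 7)

int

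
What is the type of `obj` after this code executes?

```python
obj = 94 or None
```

'or' returns first truthy value (94, int)

int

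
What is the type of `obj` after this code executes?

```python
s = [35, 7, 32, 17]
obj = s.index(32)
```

list.index() returns int

int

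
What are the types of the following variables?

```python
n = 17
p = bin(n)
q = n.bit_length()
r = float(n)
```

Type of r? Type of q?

float() returns float; int.bit_length() returns int

float, int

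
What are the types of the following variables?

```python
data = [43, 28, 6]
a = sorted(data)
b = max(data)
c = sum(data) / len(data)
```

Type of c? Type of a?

int / int returns float; sorted() returns list

float, list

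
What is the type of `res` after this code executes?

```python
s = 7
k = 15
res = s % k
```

int % int returns int (7 % 15 = 7)

int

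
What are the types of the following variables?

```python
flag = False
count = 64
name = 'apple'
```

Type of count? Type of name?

count is int; name is str

int, str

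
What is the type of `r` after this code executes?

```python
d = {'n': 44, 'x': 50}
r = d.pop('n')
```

dict.pop() returns the value (int)

int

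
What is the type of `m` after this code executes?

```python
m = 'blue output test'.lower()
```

str.lower() returns str

str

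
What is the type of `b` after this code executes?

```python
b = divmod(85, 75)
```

divmod() returns a tuple (quotient, remainder)

tuple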